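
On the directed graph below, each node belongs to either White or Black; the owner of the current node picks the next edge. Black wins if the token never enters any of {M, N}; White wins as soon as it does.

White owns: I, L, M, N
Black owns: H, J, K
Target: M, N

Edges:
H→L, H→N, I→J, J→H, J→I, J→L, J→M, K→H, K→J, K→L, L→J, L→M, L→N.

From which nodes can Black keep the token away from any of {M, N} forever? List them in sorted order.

A0 = {M, N}
A1: add {L} — L (White) has L→M.
A2: add {H} — H (Black): all of {L, N} already in.
A3 = A2; e.g. I (White) has no edge into A2. Fixed point.
White's attractor = {H, L, M, N}; Black avoids the target exactly from the complement.

I, J, K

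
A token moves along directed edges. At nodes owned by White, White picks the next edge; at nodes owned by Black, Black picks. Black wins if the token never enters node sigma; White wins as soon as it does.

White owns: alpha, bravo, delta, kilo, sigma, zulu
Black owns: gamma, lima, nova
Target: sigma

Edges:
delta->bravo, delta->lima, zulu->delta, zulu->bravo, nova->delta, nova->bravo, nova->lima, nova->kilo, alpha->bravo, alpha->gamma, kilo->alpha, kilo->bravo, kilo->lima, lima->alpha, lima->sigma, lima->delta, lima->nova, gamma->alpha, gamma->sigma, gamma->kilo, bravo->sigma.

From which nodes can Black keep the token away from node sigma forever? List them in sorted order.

A0 = {sigma}
A1: add {bravo} — bravo (White) has bravo→sigma.
A2: add {alpha, delta, kilo, zulu} — alpha (White) has alpha→bravo; delta (White) has delta→bravo; zulu (White) has zulu→bravo; kilo (White) has kilo→bravo.
A3: add {gamma} — gamma (Black): all of {alpha, sigma, kilo} already in.
A4 = A3; e.g. lima (Black) can still go to nova. Fixed point.
White's attractor = {alpha, bravo, delta, gamma, kilo, sigma, zulu}; Black avoids the target exactly from the complement.

lima, nova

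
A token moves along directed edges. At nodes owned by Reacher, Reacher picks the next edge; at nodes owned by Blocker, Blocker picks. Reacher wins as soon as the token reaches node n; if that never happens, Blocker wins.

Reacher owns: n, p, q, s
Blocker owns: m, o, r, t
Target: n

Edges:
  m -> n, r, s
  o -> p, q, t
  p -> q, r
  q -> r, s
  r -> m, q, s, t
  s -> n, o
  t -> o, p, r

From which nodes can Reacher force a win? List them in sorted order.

A0 = {n}
A1: add {s} — s (Reacher) has s→n.
A2: add {q} — q (Reacher) has q→s.
A3: add {p} — p (Reacher) has p→q.
A4 = A3; e.g. m (Blocker) can still go to r. Fixed point.
Reacher's winning region = {n, p, q, s}.

n, p, q, s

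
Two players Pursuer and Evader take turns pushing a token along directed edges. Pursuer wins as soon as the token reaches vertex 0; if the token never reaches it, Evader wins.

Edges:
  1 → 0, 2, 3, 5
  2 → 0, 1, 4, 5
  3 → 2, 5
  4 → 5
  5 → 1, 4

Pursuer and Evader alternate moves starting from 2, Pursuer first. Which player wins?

Track states (vertex, player-to-move).
A0 = {(0,Pursuer), (0,Evader)}
A1: add {(1,Pursuer), (2,Pursuer)}.
(2,Pursuer) ∈ A1 ⇒ Pursuer forces the target.

Pursuer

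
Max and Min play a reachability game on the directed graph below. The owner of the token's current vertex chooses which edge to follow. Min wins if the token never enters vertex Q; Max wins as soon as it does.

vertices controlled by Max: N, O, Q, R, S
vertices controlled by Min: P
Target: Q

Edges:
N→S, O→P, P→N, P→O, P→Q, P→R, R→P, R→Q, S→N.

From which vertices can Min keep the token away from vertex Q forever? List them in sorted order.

A0 = {Q}
A1: add {R} — R (Max) has R→Q.
A2 = A1; e.g. N (Max) has no edge into A1. Fixed point.
Max's attractor = {Q, R}; Min avoids the target exactly from the complement.

N, O, P, S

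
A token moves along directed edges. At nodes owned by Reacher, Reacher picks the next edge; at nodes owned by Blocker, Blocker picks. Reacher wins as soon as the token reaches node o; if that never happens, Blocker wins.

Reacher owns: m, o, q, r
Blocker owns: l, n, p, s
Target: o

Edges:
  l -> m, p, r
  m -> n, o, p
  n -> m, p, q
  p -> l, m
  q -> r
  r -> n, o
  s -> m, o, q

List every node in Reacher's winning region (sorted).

A0 = {o}
A1: add {m, r} — m (Reacher) has m→o; r (Reacher) has r→o.
A2: add {q} — q (Reacher) has q→r.
A3: add {s} — s (Blocker): all of {m, o, q} already in.
A4 = A3; e.g. l (Blocker) can still go to p. Fixed point.
Reacher's winning region = {m, o, q, r, s}.

m, o, q, r, s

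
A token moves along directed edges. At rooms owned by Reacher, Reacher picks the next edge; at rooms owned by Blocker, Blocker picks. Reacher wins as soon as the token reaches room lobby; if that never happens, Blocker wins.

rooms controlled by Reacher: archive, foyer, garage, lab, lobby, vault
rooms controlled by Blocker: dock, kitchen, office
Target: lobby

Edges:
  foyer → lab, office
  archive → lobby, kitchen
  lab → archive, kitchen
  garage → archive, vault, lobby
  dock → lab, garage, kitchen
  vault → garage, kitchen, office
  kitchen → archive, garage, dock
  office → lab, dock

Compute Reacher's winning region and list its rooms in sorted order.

archive, foyer, garage, lab, lobby, vault

A0 = {lobby}
A1: add {archive, garage} — archive (Reacher) has archive→lobby; garage (Reacher) has garage→lobby.
A2: add {lab, vault} — lab (Reacher) has lab→archive; vault (Reacher) has vault→garage.
A3: add {foyer} — foyer (Reacher) has foyer→lab.
A4 = A3; e.g. dock (Blocker) can still go to kitchen. Fixed point.
Reacher's winning region = {archive, foyer, garage, lab, lobby, vault}.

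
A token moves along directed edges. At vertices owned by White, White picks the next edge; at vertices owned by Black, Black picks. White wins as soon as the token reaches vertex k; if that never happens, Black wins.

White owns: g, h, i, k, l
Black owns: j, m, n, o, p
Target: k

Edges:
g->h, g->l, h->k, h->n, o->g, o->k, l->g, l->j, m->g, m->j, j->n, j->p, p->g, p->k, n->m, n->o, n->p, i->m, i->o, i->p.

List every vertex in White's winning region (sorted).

A0 = {k}
A1: add {h} — h (White) has h→k.
A2: add {g} — g (White) has g→h.
A3: add {l, o, p} — l (White) has l→g; o (Black): all of {g, k} already in; p (Black): all of {g, k} already in.
A4: add {i} — i (White) has i→o.
A5 = A4; e.g. j (Black) can still go to n. Fixed point.
White's winning region = {g, h, i, k, l, o, p}.

g, h, i, k, l, o, p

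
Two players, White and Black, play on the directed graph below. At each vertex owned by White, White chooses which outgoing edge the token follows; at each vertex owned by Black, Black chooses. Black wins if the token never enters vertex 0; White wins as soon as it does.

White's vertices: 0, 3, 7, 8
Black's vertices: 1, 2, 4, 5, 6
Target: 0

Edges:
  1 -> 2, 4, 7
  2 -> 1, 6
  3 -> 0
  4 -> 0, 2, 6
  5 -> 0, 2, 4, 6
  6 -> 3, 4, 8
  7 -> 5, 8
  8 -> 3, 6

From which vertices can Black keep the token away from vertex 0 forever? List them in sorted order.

A0 = {0}
A1: add {3} — 3 (White) has 3→0.
A2: add {8} — 8 (White) has 8→3.
A3: add {7} — 7 (White) has 7→8.
A4 = A3; e.g. 1 (Black) can still go to 2. Fixed point.
White's attractor = {0, 3, 7, 8}; Black avoids the target exactly from the complement.

1, 2, 4, 5, 6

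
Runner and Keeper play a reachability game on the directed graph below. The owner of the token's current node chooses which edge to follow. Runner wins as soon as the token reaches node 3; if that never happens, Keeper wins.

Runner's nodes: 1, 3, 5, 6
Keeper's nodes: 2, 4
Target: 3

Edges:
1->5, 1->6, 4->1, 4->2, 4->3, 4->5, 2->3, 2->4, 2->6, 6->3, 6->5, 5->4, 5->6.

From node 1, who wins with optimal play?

Runner

A0 = {3}
A1: add {6} — 6 (Runner) has 6→3.
A2: add {1, 5} — 1 (Runner) has 1→6; 5 (Runner) has 5→6.
A3 = A2; e.g. 2 (Keeper) can still go to 4. Fixed point.
1 ∈ A2, so Runner can force the target.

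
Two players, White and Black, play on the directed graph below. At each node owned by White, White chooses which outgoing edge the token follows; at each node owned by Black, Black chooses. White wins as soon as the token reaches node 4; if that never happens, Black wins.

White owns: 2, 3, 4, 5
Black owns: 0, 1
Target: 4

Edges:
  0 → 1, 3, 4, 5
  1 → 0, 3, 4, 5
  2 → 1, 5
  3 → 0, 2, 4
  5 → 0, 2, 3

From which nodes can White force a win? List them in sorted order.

2, 3, 4, 5

A0 = {4}
A1: add {3} — 3 (White) has 3→4.
A2: add {5} — 5 (White) has 5→3.
A3: add {2} — 2 (White) has 2→5.
A4 = A3; e.g. 0 (Black) can still go to 1. Fixed point.
White's winning region = {2, 3, 4, 5}.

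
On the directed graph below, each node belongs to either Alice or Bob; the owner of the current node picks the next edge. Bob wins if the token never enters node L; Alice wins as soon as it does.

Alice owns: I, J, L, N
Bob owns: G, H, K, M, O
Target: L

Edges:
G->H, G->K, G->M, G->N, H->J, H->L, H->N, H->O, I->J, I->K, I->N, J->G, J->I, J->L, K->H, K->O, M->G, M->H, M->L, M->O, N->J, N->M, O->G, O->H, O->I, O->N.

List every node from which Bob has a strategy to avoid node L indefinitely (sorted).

A0 = {L}
A1: add {J} — J (Alice) has J→L.
A2: add {I, N} — I (Alice) has I→J; N (Alice) has N→J.
A3 = A2; e.g. G (Bob) can still go to H. Fixed point.
Alice's attractor = {I, J, L, N}; Bob avoids the target exactly from the complement.

G, H, K, M, O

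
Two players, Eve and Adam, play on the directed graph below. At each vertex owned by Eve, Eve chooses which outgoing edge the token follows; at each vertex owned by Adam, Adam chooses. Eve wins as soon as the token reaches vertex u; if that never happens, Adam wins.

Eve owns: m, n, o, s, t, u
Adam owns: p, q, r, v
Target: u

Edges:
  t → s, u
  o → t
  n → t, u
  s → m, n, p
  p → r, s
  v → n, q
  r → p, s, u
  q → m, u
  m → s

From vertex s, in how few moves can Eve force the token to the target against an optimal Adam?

A0 = {u}
A1: add {n, t} — n (Eve) has n→u; t (Eve) has t→u.
A2: add {o, s} — o (Eve) has o→t; s (Eve) has s→n.
s enters the attractor at level 2, so Eve can force the target in 2 moves from there.

2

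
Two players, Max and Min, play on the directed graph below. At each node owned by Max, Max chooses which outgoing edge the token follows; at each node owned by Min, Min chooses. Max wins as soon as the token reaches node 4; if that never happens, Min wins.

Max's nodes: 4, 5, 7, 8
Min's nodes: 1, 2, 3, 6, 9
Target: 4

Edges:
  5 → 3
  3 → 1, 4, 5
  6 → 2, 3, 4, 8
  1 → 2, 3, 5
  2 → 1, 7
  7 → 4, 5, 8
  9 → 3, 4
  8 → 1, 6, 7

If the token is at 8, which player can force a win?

Max

A0 = {4}
A1: add {7} — 7 (Max) has 7→4.
A2: add {8} — 8 (Max) has 8→7.
A3 = A2; e.g. 1 (Min) can still go to 2. Fixed point.
8 ∈ A2, so Max can force the target.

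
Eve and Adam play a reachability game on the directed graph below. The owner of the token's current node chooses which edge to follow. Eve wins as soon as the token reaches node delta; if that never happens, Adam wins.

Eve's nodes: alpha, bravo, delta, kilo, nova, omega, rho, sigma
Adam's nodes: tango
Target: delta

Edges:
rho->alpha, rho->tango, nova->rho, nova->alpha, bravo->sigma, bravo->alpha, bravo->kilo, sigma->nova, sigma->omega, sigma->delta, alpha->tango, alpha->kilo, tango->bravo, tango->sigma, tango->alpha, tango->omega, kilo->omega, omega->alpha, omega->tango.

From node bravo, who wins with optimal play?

Eve

A0 = {delta}
A1: add {sigma} — sigma (Eve) has sigma→delta.
A2: add {bravo} — bravo (Eve) has bravo→sigma.
A3 = A2; e.g. rho (Eve) has no edge into A2. Fixed point.
bravo ∈ A2, so Eve can force the target.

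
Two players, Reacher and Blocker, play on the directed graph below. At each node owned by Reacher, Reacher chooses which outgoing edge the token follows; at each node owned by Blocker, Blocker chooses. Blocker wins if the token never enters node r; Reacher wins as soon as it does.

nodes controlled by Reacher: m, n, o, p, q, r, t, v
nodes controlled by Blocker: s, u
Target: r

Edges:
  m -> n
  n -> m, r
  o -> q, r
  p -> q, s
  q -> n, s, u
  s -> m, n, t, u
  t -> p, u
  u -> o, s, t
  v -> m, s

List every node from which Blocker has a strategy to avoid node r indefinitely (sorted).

A0 = {r}
A1: add {n, o} — n (Reacher) has n→r; o (Reacher) has o→r.
A2: add {m, q} — m (Reacher) has m→n; q (Reacher) has q→n.
A3: add {p, v} — p (Reacher) has p→q; v (Reacher) has v→m.
A4: add {t} — t (Reacher) has t→p.
A5 = A4; e.g. s (Blocker) can still go to u. Fixed point.
Reacher's attractor = {m, n, o, p, q, r, t, v}; Blocker avoids the target exactly from the complement.

s, u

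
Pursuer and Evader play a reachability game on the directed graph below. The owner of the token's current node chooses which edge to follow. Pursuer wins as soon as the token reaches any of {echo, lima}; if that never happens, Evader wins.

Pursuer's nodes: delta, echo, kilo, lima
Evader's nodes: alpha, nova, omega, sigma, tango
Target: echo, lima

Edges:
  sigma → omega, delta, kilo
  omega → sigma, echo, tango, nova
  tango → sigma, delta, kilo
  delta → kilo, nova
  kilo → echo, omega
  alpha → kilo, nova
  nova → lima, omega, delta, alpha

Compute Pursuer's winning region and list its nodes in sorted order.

delta, echo, kilo, lima

A0 = {echo, lima}
A1: add {kilo} — kilo (Pursuer) has kilo→echo.
A2: add {delta} — delta (Pursuer) has delta→kilo.
A3 = A2; e.g. sigma (Evader) can still go to omega. Fixed point.
Pursuer's winning region = {delta, echo, kilo, lima}.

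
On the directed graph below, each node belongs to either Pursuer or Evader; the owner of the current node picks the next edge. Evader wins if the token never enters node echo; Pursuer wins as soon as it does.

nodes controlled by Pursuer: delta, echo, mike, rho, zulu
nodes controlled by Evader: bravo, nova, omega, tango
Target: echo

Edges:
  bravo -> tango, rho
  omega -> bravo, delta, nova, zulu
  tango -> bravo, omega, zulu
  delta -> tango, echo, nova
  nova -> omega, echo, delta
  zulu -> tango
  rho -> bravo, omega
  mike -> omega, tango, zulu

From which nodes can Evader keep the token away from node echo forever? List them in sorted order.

bravo, mike, nova, omega, rho, tango, zulu

A0 = {echo}
A1: add {delta} — delta (Pursuer) has delta→echo.
A2 = A1; e.g. bravo (Evader) can still go to tango. Fixed point.
Pursuer's attractor = {delta, echo}; Evader avoids the target exactly from the complement.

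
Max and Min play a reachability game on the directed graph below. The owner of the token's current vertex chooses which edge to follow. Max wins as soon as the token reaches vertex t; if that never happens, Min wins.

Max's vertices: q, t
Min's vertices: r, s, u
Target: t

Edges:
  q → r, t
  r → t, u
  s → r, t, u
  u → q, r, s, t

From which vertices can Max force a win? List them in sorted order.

A0 = {t}
A1: add {q} — q (Max) has q→t.
A2 = A1; e.g. r (Min) can still go to u. Fixed point.
Max's winning region = {q, t}.

q, t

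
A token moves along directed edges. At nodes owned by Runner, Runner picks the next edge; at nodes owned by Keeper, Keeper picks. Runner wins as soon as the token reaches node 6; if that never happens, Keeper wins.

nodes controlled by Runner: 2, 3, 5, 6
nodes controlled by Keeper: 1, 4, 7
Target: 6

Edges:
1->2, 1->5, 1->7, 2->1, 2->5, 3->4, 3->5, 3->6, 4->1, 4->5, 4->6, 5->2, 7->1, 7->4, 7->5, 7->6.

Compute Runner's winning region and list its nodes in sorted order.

A0 = {6}
A1: add {3} — 3 (Runner) has 3→6.
A2 = A1; e.g. 1 (Keeper) can still go to 2. Fixed point.
Runner's winning region = {3, 6}.

3, 6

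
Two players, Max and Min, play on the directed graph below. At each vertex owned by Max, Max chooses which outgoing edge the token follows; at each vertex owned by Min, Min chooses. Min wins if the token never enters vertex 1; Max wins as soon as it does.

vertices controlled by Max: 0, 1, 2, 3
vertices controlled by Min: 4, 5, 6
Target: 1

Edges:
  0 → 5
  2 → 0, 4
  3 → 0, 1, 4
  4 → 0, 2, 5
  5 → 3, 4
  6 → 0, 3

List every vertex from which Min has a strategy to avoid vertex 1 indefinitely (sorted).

0, 2, 4, 5, 6

A0 = {1}
A1: add {3} — 3 (Max) has 3→1.
A2 = A1; e.g. 0 (Max) has no edge into A1. Fixed point.
Max's attractor = {1, 3}; Min avoids the target exactly from the complement.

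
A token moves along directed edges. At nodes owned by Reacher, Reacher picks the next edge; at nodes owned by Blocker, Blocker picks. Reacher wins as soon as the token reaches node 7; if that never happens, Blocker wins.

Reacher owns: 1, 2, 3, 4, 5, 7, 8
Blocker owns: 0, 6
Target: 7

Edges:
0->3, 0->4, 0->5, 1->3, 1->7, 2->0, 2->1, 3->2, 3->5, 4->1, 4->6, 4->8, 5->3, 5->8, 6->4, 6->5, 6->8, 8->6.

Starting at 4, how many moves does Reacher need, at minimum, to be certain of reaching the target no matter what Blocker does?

A0 = {7}
A1: add {1} — 1 (Reacher) has 1→7.
A2: add {2, 4} — 2 (Reacher) has 2→1; 4 (Reacher) has 4→1.
4 enters the attractor at level 2, so Reacher can force the target in 2 moves from there.

2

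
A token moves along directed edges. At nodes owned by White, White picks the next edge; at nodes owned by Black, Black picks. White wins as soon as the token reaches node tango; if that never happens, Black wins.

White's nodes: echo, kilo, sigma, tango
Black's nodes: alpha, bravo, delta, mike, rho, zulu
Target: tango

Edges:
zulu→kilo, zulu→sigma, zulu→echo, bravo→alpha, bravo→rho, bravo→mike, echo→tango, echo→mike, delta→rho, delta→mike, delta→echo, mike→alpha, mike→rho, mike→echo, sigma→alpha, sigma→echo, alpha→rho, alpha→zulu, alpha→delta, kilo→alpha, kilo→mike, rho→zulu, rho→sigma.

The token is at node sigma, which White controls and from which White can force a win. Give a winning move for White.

echo

A0 = {tango}
A1: add {echo} — echo (White) has echo→tango.
A2: add {sigma} — sigma (White) has sigma→echo.
A3 = A2; e.g. kilo (White) has no edge into A2. Fixed point.
From sigma, successor echo is in the attractor (rank 1); the other successor alpha is not.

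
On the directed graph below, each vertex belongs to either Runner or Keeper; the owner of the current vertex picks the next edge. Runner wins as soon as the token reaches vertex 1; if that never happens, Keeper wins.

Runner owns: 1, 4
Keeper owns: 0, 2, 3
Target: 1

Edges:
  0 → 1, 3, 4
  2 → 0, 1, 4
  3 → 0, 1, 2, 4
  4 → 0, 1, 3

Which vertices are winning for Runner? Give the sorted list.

1, 4

A0 = {1}
A1: add {4} — 4 (Runner) has 4→1.
A2 = A1; e.g. 0 (Keeper) can still go to 3. Fixed point.
Runner's winning region = {1, 4}.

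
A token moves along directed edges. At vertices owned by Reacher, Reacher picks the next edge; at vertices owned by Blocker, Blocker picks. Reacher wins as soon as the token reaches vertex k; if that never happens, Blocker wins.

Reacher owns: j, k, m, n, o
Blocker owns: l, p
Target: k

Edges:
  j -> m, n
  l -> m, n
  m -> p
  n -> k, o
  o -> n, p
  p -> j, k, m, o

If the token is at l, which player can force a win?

A0 = {k}
A1: add {n} — n (Reacher) has n→k.
A2: add {j, o} — j (Reacher) has j→n; o (Reacher) has o→n.
A3 = A2; e.g. l (Blocker) can still go to m. Fixed point.
l never enters the attractor, so Blocker can avoid the target forever.

Blocker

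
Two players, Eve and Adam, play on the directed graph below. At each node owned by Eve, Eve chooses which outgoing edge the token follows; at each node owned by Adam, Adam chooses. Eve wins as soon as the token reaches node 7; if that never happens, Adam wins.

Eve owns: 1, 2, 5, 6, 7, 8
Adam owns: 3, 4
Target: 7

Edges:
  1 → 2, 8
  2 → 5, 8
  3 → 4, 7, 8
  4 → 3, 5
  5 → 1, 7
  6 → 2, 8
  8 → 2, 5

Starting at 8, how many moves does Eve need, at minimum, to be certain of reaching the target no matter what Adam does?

A0 = {7}
A1: add {5} — 5 (Eve) has 5→7.
A2: add {2, 8} — 2 (Eve) has 2→5; 8 (Eve) has 8→5.
8 enters the attractor at level 2, so Eve can force the target in 2 moves from there.

2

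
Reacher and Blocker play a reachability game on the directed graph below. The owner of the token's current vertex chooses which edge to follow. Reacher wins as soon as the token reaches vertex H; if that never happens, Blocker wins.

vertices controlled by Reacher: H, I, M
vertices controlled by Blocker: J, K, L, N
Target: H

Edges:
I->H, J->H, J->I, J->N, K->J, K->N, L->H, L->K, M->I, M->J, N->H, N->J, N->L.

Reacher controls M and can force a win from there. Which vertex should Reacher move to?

I

A0 = {H}
A1: add {I} — I (Reacher) has I→H.
A2: add {M} — M (Reacher) has M→I.
A3 = A2; e.g. J (Blocker) can still go to N. Fixed point.
From M, successor I is in the attractor (rank 1); the other successor J is not.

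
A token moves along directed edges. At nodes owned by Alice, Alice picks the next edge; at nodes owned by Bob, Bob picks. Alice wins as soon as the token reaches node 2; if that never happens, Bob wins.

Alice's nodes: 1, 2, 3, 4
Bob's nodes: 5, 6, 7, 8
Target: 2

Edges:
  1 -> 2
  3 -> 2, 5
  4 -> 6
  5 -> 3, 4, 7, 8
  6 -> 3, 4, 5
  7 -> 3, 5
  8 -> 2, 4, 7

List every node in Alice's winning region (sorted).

A0 = {2}
A1: add {1, 3} — 1 (Alice) has 1→2; 3 (Alice) has 3→2.
A2 = A1; e.g. 4 (Alice) has no edge into A1. Fixed point.
Alice's winning region = {1, 2, 3}.

1, 2, 3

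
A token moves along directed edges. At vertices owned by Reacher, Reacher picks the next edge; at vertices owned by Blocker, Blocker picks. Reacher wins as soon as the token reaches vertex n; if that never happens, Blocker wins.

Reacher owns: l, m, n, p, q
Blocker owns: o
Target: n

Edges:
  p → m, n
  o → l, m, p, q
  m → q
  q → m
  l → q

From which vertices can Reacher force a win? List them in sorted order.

n, p

A0 = {n}
A1: add {p} — p (Reacher) has p→n.
A2 = A1; e.g. l (Reacher) has no edge into A1. Fixed point.
Reacher's winning region = {n, p}.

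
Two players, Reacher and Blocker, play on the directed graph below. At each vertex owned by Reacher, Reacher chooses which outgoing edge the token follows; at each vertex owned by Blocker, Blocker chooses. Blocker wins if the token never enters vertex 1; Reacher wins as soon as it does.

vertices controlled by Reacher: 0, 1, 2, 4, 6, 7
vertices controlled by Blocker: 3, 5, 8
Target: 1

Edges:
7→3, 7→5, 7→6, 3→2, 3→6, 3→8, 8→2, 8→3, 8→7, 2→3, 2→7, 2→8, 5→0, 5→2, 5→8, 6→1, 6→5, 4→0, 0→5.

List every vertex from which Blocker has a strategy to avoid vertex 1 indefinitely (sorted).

A0 = {1}
A1: add {6} — 6 (Reacher) has 6→1.
A2: add {7} — 7 (Reacher) has 7→6.
A3: add {2} — 2 (Reacher) has 2→7.
A4 = A3; e.g. 0 (Reacher) has no edge into A3. Fixed point.
Reacher's attractor = {1, 2, 6, 7}; Blocker avoids the target exactly from the complement.

0, 3, 4, 5, 8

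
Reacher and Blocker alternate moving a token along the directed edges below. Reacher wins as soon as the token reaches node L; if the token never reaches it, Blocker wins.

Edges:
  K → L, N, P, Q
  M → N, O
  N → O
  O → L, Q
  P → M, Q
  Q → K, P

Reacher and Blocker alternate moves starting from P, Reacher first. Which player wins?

Track states (vertex, player-to-move).
A0 = {(L,Reacher), (L,Blocker)}
A1: add {(K,Reacher), (O,Reacher)}.
A2: add {(N,Blocker)}.
A3: add {(M,Reacher)}.
A4 = A3; e.g. (K,Blocker) stays out. (P,Reacher) never enters ⇒ Blocker avoids the target.

Blocker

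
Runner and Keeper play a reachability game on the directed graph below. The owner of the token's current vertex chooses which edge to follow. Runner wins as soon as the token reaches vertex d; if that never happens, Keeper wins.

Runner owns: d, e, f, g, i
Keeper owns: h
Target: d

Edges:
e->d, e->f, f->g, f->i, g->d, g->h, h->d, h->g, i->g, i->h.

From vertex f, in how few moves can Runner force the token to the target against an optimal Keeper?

2

A0 = {d}
A1: add {e, g} — e (Runner) has e→d; g (Runner) has g→d.
A2: add {f, h, i} — f (Runner) has f→g; h (Keeper): all of {d, g} already in; i (Runner) has i→g.
A2 = all vertices. Fixed point.
f enters the attractor at level 2, so Runner can force the target in 2 moves from there.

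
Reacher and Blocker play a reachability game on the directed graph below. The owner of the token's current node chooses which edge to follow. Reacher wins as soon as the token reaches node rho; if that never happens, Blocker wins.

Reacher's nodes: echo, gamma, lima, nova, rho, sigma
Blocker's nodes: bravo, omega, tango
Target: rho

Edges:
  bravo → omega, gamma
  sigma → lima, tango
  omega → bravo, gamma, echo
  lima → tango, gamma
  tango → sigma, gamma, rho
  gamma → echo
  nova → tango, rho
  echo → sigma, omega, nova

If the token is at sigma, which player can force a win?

A0 = {rho}
A1: add {nova} — nova (Reacher) has nova→rho.
A2: add {echo} — echo (Reacher) has echo→nova.
A3: add {gamma} — gamma (Reacher) has gamma→echo.
A4: add {lima} — lima (Reacher) has lima→gamma.
A5: add {sigma} — sigma (Reacher) has sigma→lima.
sigma ∈ A5, so Reacher can force the target.

Reacher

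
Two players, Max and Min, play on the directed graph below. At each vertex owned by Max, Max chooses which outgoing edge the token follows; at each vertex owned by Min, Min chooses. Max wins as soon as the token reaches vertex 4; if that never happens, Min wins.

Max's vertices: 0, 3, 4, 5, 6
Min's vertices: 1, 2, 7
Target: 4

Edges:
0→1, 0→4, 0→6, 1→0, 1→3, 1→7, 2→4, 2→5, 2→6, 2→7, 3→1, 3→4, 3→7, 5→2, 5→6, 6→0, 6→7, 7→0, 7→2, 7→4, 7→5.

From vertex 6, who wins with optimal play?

Max

A0 = {4}
A1: add {0, 3} — 0 (Max) has 0→4; 3 (Max) has 3→4.
A2: add {6} — 6 (Max) has 6→0.
6 ∈ A2, so Max can force the target.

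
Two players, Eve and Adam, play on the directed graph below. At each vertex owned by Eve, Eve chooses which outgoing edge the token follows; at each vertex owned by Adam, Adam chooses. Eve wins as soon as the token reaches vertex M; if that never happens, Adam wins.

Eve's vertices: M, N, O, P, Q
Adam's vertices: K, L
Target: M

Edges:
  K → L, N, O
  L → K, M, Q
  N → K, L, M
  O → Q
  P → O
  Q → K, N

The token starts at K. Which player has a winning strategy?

Adam

A0 = {M}
A1: add {N} — N (Eve) has N→M.
A2: add {Q} — Q (Eve) has Q→N.
A3: add {O} — O (Eve) has O→Q.
A4: add {P} — P (Eve) has P→O.
A5 = A4; e.g. K (Adam) can still go to L. Fixed point.
K never enters the attractor, so Adam can avoid the target forever.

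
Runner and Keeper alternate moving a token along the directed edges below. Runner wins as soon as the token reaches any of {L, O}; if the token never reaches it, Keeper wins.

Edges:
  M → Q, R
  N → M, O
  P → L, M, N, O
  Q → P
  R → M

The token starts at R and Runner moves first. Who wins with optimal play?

Track states (vertex, player-to-move).
A0 = {(L,Runner), (L,Keeper), (O,Runner), (O,Keeper)}
A1: add {(N,Runner), (P,Runner)}.
A2: add {(Q,Keeper)}.
A3: add {(M,Runner)}.
A4: add {(N,Keeper), (P,Keeper), (R,Keeper)}.
A5: add {(Q,Runner)}.
A6 = A5; e.g. (M,Keeper) stays out. (R,Runner) never enters ⇒ Keeper avoids the target.

Keeper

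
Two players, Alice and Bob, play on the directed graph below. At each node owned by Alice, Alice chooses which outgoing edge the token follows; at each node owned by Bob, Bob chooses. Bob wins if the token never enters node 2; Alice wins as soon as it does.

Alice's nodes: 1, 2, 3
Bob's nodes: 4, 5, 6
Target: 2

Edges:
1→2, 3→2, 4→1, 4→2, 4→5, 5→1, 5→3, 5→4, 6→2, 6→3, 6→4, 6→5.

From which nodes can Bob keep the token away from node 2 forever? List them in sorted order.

A0 = {2}
A1: add {1, 3} — 1 (Alice) has 1→2; 3 (Alice) has 3→2.
A2 = A1; e.g. 4 (Bob) can still go to 5. Fixed point.
Alice's attractor = {1, 2, 3}; Bob avoids the target exactly from the complement.

4, 5, 6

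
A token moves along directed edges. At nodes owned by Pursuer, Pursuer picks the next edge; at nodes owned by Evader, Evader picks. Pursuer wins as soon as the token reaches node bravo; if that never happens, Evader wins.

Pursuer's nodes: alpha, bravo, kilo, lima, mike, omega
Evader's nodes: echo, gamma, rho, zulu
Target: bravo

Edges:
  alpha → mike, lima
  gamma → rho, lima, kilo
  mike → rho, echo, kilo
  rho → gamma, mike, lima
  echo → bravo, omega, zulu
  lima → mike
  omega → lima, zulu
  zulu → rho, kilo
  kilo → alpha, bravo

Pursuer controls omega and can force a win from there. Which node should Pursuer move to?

lima

A0 = {bravo}
A1: add {kilo} — kilo (Pursuer) has kilo→bravo.
A2: add {mike} — mike (Pursuer) has mike→kilo.
A3: add {alpha, lima} — alpha (Pursuer) has alpha→mike; lima (Pursuer) has lima→mike.
A4: add {omega} — omega (Pursuer) has omega→lima.
A5 = A4; e.g. gamma (Evader) can still go to rho. Fixed point.
From omega, successor lima is in the attractor (rank 3); the other successor zulu is not.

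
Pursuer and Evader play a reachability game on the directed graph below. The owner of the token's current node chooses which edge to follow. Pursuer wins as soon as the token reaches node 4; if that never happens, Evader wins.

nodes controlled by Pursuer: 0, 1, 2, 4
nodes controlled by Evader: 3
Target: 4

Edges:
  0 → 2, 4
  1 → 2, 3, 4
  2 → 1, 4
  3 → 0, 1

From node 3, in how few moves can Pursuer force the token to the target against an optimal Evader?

2

A0 = {4}
A1: add {0, 1, 2} — 0 (Pursuer) has 0→4; 1 (Pursuer) has 1→4; 2 (Pursuer) has 2→4.
A2: add {3} — 3 (Evader): all of {0, 1} already in.
A2 = all vertices. Fixed point.
3 enters the attractor at level 2, so Pursuer can force the target in 2 moves from there.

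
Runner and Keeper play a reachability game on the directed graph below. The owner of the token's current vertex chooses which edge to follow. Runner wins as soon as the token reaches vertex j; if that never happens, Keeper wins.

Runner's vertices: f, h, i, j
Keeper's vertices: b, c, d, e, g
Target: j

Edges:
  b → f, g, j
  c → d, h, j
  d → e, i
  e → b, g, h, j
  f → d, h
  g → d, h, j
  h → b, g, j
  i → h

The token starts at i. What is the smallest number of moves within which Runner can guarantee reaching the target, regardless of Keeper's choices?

2

A0 = {j}
A1: add {h} — h (Runner) has h→j.
A2: add {f, i} — f (Runner) has f→h; i (Runner) has i→h.
A3 = A2; e.g. b (Keeper) can still go to g. Fixed point.
i enters the attractor at level 2, so Runner can force the target in 2 moves from there.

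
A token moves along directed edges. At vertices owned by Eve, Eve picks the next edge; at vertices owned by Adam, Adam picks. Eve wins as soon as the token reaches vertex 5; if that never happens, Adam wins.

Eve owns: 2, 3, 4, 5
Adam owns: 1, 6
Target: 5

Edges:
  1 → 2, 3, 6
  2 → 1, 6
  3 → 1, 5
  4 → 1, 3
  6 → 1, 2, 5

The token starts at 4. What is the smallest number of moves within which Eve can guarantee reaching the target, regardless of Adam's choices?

A0 = {5}
A1: add {3} — 3 (Eve) has 3→5.
A2: add {4} — 4 (Eve) has 4→3.
A3 = A2; e.g. 1 (Adam) can still go to 2. Fixed point.
4 enters the attractor at level 2, so Eve can force the target in 2 moves from there.

2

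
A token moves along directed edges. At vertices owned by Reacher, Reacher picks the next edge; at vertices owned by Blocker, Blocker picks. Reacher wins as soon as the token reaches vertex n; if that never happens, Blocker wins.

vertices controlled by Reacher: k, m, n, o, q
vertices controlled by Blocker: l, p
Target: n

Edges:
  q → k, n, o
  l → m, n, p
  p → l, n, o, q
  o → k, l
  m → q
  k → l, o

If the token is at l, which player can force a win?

Blocker

A0 = {n}
A1: add {q} — q (Reacher) has q→n.
A2: add {m} — m (Reacher) has m→q.
A3 = A2; e.g. k (Reacher) has no edge into A2. Fixed point.
l never enters the attractor, so Blocker can avoid the target forever.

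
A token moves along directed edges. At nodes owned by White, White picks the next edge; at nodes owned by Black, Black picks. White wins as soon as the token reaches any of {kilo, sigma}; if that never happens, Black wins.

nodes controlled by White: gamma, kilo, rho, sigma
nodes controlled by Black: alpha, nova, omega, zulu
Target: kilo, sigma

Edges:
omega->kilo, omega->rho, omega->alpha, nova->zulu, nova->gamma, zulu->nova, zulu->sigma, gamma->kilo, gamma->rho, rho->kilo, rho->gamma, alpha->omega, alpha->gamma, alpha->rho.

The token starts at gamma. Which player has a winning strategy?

White

A0 = {kilo, sigma}
A1: add {gamma, rho} — gamma (White) has gamma→kilo; rho (White) has rho→kilo.
A2 = A1; e.g. omega (Black) can still go to alpha. Fixed point.
gamma ∈ A1, so White can force the target.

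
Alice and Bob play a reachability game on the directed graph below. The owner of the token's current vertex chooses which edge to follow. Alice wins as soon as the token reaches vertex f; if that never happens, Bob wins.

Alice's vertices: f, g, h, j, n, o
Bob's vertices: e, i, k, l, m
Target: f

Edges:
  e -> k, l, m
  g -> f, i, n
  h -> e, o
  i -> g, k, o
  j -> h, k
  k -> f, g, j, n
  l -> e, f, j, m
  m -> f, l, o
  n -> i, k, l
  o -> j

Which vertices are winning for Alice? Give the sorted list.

A0 = {f}
A1: add {g} — g (Alice) has g→f.
A2 = A1; e.g. e (Bob) can still go to k. Fixed point.
Alice's winning region = {f, g}.

f, g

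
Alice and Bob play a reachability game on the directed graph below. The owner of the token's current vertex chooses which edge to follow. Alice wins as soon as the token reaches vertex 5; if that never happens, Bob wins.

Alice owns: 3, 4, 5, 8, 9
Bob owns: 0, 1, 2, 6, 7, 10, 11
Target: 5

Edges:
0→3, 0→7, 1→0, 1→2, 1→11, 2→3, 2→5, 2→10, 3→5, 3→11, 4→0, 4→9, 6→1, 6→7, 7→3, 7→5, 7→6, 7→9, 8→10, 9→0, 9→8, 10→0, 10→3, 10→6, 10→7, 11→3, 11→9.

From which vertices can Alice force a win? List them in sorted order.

3, 5

A0 = {5}
A1: add {3} — 3 (Alice) has 3→5.
A2 = A1; e.g. 0 (Bob) can still go to 7. Fixed point.
Alice's winning region = {3, 5}.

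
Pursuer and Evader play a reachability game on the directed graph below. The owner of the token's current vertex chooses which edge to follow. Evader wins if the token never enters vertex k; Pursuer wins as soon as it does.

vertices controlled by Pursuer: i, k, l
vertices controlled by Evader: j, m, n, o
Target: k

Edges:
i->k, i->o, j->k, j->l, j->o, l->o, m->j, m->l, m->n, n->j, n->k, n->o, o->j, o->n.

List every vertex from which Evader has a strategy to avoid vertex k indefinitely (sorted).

A0 = {k}
A1: add {i} — i (Pursuer) has i→k.
A2 = A1; e.g. j (Evader) can still go to l. Fixed point.
Pursuer's attractor = {i, k}; Evader avoids the target exactly from the complement.

j, l, m, n, o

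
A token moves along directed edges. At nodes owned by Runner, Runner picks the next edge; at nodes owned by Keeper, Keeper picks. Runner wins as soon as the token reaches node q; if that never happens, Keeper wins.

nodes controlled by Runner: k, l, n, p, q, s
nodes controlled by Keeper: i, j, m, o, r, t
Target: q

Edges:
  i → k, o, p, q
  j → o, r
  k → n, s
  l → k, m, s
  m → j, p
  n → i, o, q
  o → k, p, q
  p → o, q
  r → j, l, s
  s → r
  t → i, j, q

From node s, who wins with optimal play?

A0 = {q}
A1: add {n, p} — n (Runner) has n→q; p (Runner) has p→q.
A2: add {k} — k (Runner) has k→n.
A3: add {l, o} — l (Runner) has l→k; o (Keeper): all of {k, p, q} already in.
A4: add {i} — i (Keeper): all of {k, o, p, q} already in.
A5 = A4; e.g. j (Keeper) can still go to r. Fixed point.
s never enters the attractor, so Keeper can avoid the target forever.

Keeper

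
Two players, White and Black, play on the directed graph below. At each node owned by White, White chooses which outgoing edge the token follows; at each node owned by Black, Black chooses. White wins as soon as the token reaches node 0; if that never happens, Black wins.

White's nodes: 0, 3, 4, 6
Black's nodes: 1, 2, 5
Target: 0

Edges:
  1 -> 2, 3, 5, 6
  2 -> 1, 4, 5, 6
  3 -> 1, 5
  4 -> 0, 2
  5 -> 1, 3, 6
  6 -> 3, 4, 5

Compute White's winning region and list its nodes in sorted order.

A0 = {0}
A1: add {4} — 4 (White) has 4→0.
A2: add {6} — 6 (White) has 6→4.
A3 = A2; e.g. 1 (Black) can still go to 2. Fixed point.
White's winning region = {0, 4, 6}.

0, 4, 6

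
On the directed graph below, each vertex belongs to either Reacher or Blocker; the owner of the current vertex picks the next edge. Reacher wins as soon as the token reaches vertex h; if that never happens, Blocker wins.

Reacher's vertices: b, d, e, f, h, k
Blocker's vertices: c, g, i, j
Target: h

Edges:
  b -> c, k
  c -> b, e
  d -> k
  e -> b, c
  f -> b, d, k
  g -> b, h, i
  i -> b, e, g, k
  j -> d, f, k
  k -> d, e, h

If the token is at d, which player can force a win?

Reacher

A0 = {h}
A1: add {k} — k (Reacher) has k→h.
A2: add {b, d, f} — b (Reacher) has b→k; d (Reacher) has d→k; f (Reacher) has f→k.
d ∈ A2, so Reacher can force the target.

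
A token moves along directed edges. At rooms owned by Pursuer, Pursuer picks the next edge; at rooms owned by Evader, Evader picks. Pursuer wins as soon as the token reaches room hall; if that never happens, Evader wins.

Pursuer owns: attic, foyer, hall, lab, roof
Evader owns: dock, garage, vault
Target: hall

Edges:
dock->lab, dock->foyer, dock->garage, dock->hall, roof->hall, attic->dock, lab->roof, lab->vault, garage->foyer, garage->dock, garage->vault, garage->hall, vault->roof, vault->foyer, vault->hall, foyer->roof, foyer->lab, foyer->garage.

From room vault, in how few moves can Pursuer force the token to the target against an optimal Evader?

3

A0 = {hall}
A1: add {roof} — roof (Pursuer) has roof→hall.
A2: add {foyer, lab} — lab (Pursuer) has lab→roof; foyer (Pursuer) has foyer→roof.
A3: add {vault} — vault (Evader): all of {roof, foyer, hall} already in.
A4 = A3; e.g. attic (Pursuer) has no edge into A3. Fixed point.
vault enters the attractor at level 3, so Pursuer can force the target in 3 moves from there.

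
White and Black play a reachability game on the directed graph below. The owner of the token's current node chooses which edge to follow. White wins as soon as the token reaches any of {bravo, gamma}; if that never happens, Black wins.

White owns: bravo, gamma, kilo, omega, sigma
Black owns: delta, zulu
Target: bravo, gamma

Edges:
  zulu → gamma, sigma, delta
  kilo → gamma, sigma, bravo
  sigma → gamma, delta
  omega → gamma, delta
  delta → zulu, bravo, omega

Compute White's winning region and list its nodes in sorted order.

bravo, gamma, kilo, omega, sigma

A0 = {bravo, gamma}
A1: add {kilo, omega, sigma} — kilo (White) has kilo→gamma; sigma (White) has sigma→gamma; omega (White) has omega→gamma.
A2 = A1; e.g. zulu (Black) can still go to delta. Fixed point.
White's winning region = {bravo, gamma, kilo, omega, sigma}.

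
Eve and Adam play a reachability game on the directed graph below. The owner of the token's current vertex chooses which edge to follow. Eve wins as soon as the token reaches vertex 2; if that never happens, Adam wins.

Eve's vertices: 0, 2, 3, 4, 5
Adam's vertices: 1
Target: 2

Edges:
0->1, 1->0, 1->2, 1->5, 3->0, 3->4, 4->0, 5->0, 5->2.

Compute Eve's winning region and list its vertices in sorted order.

2, 5

A0 = {2}
A1: add {5} — 5 (Eve) has 5→2.
A2 = A1; e.g. 0 (Eve) has no edge into A1. Fixed point.
Eve's winning region = {2, 5}.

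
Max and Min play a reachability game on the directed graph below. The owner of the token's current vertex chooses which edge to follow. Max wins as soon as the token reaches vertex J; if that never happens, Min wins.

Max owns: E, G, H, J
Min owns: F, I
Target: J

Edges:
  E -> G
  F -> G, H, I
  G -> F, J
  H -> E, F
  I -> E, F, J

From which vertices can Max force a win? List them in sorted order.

E, G, H, J

A0 = {J}
A1: add {G} — G (Max) has G→J.
A2: add {E} — E (Max) has E→G.
A3: add {H} — H (Max) has H→E.
A4 = A3; e.g. F (Min) can still go to I. Fixed point.
Max's winning region = {E, G, H, J}.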